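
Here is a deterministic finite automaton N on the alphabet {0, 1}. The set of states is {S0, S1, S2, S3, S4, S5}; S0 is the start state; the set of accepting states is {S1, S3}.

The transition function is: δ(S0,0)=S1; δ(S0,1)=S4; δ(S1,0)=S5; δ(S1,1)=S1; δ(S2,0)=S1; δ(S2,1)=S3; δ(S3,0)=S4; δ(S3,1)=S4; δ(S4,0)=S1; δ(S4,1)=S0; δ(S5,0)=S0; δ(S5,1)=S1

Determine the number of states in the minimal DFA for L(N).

3

First remove the unreachable states {S2,S3}; 4 states remain.
P0 = {S1} | {S0,S4,S5}.
Split {S0,S4,S5} by δ(·,0) → {S0,S4} and {S5}.
The partition is now stable with 3 blocks: {S1} | {S0,S4} | {S5}.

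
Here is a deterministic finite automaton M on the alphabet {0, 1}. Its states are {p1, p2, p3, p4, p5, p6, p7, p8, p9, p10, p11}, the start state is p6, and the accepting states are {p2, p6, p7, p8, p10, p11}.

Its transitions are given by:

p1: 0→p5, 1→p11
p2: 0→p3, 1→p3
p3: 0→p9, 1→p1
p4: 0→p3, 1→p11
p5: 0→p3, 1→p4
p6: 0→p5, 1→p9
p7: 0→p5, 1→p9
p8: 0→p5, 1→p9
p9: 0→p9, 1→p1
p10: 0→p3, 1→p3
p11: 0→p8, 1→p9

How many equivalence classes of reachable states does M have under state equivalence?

Reachable states from the start: {p1,p3,p4,p5,p6,p8,p9,p11}. Unreachable: {p2,p7,p10} — drop them.
Start with accepting vs non-accepting: {p6,p8,p11} | {p1,p3,p4,p5,p9}.
On input 0, block {p6,p8,p11} splits into {p6,p8} and {p11}.
On input 1, block {p1,p3,p4,p5,p9} splits into {p3,p5,p9} and {p1,p4}.
No further refinement is possible. Final partition (4 blocks): {p6,p8} | {p3,p5,p9} | {p11} | {p1,p4}.

4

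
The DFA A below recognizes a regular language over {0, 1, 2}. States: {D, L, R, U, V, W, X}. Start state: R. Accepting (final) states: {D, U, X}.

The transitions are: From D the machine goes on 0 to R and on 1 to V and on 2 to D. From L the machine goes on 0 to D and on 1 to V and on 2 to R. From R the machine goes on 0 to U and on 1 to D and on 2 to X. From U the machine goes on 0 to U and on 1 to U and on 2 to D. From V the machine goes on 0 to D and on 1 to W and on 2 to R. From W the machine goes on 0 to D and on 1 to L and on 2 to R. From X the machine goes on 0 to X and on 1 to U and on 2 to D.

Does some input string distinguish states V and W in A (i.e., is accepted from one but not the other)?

Start with accepting vs non-accepting: {D,U,X} | {L,R,V,W}.
Refine {D,U,X} on symbol 0: members go to different blocks, giving {U,X} and {D}.
Refine {L,R,V,W} on symbol 0: members go to different blocks, giving {L,V,W} and {R}.
The partition is now stable with 4 blocks: {U,X} | {L,V,W} | {D} | {R}.
V and W lie in the same block of the stable partition, so they are equivalent — no string distinguishes them.

No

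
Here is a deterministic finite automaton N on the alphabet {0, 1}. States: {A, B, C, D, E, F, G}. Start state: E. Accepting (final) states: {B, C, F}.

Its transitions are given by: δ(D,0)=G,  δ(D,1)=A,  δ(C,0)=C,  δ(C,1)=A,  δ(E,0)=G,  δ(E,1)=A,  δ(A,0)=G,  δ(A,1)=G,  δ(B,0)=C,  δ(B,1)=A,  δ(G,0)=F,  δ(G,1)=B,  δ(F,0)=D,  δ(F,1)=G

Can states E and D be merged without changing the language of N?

Yes

P0 = {B,C,F} | {A,D,E,G}.
Split {B,C,F} by δ(·,0) → {B,C} and {F}.
Refine {A,D,E,G} on symbol 0: members go to different blocks, giving {A,D,E} and {G}.
On input 1, block {A,D,E} splits into {D,E} and {A}.
No further refinement is possible. Final partition (5 blocks): {B,C} | {D,E} | {F} | {G} | {A}.
E and D lie in the same block of the stable partition, so they are equivalent — no string distinguishes them.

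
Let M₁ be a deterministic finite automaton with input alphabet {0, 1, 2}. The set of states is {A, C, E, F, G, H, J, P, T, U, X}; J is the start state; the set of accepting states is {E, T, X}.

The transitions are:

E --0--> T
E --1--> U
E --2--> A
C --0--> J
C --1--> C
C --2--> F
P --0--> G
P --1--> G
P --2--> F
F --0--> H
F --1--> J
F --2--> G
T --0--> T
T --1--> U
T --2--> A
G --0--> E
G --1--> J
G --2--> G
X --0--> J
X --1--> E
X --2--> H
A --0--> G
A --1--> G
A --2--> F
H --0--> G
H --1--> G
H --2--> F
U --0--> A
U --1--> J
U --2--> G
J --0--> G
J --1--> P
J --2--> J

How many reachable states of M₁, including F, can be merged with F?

2

States {C,X} cannot be reached from the start state, so discard them.
Start with accepting vs non-accepting: {E,T} | {A,F,G,H,J,P,U}.
Refine {A,F,G,H,J,P,U} on symbol 0: members go to different blocks, giving {A,F,H,J,P,U} and {G}.
On input 0, block {A,F,H,J,P,U} splits into {A,H,J,P} and {F,U}.
Refine {A,H,J,P} on symbol 1: members go to different blocks, giving {A,H,P} and {J}.
No further refinement is possible. Final partition (5 blocks): {E,T} | {A,H,P} | {G} | {F,U} | {J}.
The equivalence class containing F is {F,U}, of size 2.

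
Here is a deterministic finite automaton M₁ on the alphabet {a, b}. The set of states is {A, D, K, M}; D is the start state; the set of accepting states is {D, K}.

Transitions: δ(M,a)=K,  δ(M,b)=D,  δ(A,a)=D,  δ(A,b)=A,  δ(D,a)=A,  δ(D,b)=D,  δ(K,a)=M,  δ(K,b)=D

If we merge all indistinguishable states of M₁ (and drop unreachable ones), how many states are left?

2

States {K,M} cannot be reached from the start state, so discard them.
P0 = {D} | {A}.
No further refinement is possible. Final partition (2 blocks): {D} | {A}.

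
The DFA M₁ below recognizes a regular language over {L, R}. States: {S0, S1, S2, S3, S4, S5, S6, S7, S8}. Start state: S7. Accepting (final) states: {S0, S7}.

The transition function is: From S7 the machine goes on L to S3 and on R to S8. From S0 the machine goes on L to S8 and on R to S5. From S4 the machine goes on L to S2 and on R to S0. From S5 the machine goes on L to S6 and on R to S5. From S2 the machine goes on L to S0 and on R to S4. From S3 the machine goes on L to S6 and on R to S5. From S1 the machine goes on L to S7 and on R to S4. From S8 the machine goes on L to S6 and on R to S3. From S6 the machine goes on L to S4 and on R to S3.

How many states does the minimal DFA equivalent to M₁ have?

5

States {S1} cannot be reached from the start state, so discard them.
Start with accepting vs non-accepting: {S0,S7} | {S2,S3,S4,S5,S6,S8}.
Split {S2,S3,S4,S5,S6,S8} by δ(·,L) → {S3,S4,S5,S6,S8} and {S2}.
Split {S3,S4,S5,S6,S8} by δ(·,L) → {S3,S5,S6,S8} and {S4}.
Split {S3,S5,S6,S8} by δ(·,L) → {S3,S5,S8} and {S6}.
Stable partition: {S0,S7} | {S3,S5,S8} | {S2} | {S4} | {S6} — 5 equivalence classes.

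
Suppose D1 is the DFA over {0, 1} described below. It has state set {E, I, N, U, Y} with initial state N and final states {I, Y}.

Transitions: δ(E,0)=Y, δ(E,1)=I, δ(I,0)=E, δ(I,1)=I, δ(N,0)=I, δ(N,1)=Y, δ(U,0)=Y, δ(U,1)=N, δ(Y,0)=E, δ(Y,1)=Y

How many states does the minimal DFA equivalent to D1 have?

States {U} cannot be reached from the start state, so discard them.
Start with accepting vs non-accepting: {I,Y} | {E,N}.
Stable partition: {I,Y} | {E,N} — 2 equivalence classes.

2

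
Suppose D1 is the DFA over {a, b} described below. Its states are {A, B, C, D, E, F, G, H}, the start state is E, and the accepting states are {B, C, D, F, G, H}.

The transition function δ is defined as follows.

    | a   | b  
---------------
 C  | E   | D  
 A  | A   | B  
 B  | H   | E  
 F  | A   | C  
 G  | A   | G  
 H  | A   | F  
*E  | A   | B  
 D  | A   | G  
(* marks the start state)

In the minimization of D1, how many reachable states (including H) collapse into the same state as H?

5

Initial partition by acceptance: {B,C,D,F,G,H} | {A,E}.
On input a, block {B,C,D,F,G,H} splits into {C,D,F,G,H} and {B}.
No further refinement is possible. Final partition (3 blocks): {C,D,F,G,H} | {A,E} | {B}.
The equivalence class containing H is {C,D,F,G,H}, of size 5.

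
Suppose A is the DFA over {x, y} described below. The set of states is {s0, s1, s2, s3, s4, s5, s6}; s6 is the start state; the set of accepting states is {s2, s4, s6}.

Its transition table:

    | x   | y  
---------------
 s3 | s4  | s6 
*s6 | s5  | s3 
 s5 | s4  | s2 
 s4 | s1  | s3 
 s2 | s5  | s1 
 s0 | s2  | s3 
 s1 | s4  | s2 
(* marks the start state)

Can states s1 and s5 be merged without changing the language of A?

Reachable states from the start: {s1,s2,s3,s4,s5,s6}. Unreachable: {s0} — drop them.
P0 = {s2,s4,s6} | {s1,s3,s5}.
The partition is now stable with 2 blocks: {s2,s4,s6} | {s1,s3,s5}.
s1 and s5 lie in the same block of the stable partition, so they are equivalent — no string distinguishes them.

Yes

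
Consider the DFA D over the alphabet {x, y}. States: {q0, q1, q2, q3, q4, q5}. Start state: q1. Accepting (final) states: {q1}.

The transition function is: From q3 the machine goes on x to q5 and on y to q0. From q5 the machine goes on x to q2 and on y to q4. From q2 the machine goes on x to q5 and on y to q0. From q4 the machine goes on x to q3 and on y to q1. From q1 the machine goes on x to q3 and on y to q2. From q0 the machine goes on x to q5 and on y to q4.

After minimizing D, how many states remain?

All states are reachable from the start state.
P0 = {q1} | {q0,q2,q3,q4,q5}.
On input y, block {q0,q2,q3,q4,q5} splits into {q0,q2,q3,q5} and {q4}.
Refine {q0,q2,q3,q5} on symbol y: members go to different blocks, giving {q0,q5} and {q2,q3}.
Split {q0,q5} by δ(·,x) → {q0} and {q5}.
Stable partition: {q1} | {q0} | {q4} | {q2,q3} | {q5} — 5 equivalence classes.

5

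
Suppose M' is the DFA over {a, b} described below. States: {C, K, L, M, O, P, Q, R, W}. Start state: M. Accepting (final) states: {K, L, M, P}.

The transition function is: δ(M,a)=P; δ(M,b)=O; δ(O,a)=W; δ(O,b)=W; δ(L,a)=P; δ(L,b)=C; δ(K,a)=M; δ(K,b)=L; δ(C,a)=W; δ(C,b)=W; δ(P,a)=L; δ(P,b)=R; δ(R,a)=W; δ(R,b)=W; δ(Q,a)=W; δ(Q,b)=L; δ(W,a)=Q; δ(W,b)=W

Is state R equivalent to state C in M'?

First remove the unreachable states {K}; 8 states remain.
Start with accepting vs non-accepting: {L,M,P} | {C,O,Q,R,W}.
Split {C,O,Q,R,W} by δ(·,b) → {C,O,R,W} and {Q}.
On input a, block {C,O,R,W} splits into {C,O,R} and {W}.
Stable partition: {L,M,P} | {C,O,R} | {Q} | {W} — 4 equivalence classes.
R and C lie in the same block of the stable partition, so they are equivalent — no string distinguishes them.

Yes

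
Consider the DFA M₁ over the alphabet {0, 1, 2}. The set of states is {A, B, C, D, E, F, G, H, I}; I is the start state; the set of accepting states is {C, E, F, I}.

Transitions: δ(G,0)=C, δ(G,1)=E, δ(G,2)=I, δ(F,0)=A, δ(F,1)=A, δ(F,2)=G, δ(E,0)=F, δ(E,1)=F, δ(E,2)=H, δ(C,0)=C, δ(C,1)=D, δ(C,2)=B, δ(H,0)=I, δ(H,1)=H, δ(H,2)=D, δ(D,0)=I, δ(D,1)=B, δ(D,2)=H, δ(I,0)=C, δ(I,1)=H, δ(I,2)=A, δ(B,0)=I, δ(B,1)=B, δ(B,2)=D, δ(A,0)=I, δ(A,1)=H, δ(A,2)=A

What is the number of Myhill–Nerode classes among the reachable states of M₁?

States {E,F,G} cannot be reached from the start state, so discard them.
P0 = {C,I} | {A,B,D,H}.
Stable partition: {C,I} | {A,B,D,H} — 2 equivalence classes.

2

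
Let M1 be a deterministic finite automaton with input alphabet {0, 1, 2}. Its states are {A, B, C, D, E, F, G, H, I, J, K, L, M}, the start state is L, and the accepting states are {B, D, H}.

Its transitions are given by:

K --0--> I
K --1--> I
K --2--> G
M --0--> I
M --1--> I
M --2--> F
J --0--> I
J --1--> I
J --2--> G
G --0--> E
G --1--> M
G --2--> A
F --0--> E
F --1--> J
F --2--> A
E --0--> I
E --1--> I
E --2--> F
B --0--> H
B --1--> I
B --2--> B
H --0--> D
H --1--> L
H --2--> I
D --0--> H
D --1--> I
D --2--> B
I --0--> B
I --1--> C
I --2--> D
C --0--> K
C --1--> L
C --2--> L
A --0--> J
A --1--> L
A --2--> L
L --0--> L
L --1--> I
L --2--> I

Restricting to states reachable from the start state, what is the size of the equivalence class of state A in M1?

2

Every state is reachable, so we keep all 13.
P0 = {B,D,H} | {A,C,E,F,G,I,J,K,L,M}.
Split {B,D,H} by δ(·,2) → {B,D} and {H}.
Split {A,C,E,F,G,I,J,K,L,M} by δ(·,0) → {A,C,E,F,G,J,K,L,M} and {I}.
Refine {A,C,E,F,G,J,K,L,M} on symbol 0: members go to different blocks, giving {A,C,F,G,L} and {E,J,K,M}.
On input 0, block {A,C,F,G,L} splits into {A,C,F,G} and {L}.
Refine {A,C,F,G} on symbol 1: members go to different blocks, giving {A,C} and {F,G}.
Stable partition: {B,D} | {A,C} | {H} | {I} | {E,J,K,M} | {L} | {F,G} — 7 equivalence classes.
The equivalence class containing A is {A,C}, of size 2.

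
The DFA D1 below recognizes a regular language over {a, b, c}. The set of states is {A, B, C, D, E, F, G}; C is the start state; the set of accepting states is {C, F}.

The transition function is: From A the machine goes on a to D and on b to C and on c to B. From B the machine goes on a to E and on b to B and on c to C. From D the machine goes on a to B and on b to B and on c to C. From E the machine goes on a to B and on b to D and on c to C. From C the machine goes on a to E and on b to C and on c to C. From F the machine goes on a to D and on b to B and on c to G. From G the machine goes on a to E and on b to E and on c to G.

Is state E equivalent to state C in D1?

No

First remove the unreachable states {A,F,G}; 4 states remain.
Start with accepting vs non-accepting: {C} | {B,D,E}.
The partition is now stable with 2 blocks: {C} | {B,D,E}.
E and C end up in different blocks, so they are distinguishable. For instance, the string 'ε' is accepted from only C.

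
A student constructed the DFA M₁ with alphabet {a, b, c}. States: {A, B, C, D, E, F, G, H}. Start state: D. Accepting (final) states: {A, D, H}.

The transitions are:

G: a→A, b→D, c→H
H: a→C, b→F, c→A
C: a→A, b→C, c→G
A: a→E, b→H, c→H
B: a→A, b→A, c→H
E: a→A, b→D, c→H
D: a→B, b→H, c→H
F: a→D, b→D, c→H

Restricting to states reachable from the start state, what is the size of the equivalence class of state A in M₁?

All states are reachable from the start state.
Initial partition by acceptance: {A,D,H} | {B,C,E,F,G}.
Refine {A,D,H} on symbol b: members go to different blocks, giving {A,D} and {H}.
Refine {B,C,E,F,G} on symbol b: members go to different blocks, giving {B,E,F,G} and {C}.
No further refinement is possible. Final partition (4 blocks): {A,D} | {B,E,F,G} | {H} | {C}.
The equivalence class containing A is {A,D}, of size 2.

2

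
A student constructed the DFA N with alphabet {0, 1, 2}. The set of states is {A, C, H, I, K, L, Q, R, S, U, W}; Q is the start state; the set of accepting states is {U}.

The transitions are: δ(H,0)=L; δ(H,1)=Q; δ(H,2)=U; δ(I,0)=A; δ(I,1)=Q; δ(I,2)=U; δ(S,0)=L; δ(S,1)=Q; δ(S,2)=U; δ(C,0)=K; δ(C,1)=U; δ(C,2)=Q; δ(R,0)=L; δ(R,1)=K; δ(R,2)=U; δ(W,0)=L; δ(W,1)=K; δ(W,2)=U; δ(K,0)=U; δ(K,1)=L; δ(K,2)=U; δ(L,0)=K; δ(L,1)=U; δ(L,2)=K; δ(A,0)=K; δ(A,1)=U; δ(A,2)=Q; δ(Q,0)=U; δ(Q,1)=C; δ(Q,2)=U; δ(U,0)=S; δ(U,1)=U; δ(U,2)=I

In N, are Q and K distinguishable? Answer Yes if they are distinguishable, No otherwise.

No

States {H,R,W} cannot be reached from the start state, so discard them.
Initial partition by acceptance: {U} | {A,C,I,K,L,Q,S}.
On input 0, block {A,C,I,K,L,Q,S} splits into {A,C,I,L,S} and {K,Q}.
Refine {A,C,I,L,S} on symbol 0: members go to different blocks, giving {A,C,L} and {I,S}.
Stable partition: {U} | {A,C,L} | {K,Q} | {I,S} — 4 equivalence classes.
Q and K lie in the same block of the stable partition, so they are equivalent — no string distinguishes them.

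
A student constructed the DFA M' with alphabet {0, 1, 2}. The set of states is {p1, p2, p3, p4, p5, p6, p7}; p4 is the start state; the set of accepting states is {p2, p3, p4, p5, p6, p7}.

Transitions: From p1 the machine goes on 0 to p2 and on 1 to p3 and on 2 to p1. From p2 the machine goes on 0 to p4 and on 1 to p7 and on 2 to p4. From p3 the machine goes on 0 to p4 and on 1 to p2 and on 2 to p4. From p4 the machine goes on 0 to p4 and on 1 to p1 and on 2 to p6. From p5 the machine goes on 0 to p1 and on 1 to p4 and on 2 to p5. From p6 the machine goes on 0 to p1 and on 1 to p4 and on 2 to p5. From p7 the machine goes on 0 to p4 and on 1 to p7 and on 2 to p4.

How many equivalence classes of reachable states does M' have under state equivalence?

4

P0 = {p2,p3,p4,p5,p6,p7} | {p1}.
Split {p2,p3,p4,p5,p6,p7} by δ(·,0) → {p2,p3,p4,p7} and {p5,p6}.
Split {p2,p3,p4,p7} by δ(·,1) → {p2,p3,p7} and {p4}.
Stable partition: {p2,p3,p7} | {p1} | {p5,p6} | {p4} — 4 equivalence classes.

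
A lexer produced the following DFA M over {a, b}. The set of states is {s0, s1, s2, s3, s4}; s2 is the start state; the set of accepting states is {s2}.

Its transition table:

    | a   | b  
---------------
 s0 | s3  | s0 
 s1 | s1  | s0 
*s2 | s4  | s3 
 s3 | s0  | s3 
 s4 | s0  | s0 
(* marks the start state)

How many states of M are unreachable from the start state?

1

BFS from s2 reaches {s0, s2, s3, s4}; the 1 state(s) s1 are never visited.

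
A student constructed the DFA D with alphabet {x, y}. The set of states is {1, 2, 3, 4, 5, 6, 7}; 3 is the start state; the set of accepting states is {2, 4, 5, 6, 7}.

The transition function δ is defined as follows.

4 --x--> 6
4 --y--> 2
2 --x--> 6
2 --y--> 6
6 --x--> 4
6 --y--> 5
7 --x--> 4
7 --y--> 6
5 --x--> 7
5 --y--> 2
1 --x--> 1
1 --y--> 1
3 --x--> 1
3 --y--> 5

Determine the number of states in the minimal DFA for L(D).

All states are reachable from the start state.
Initial partition by acceptance: {2,4,5,6,7} | {1,3}.
Refine {1,3} on symbol y: members go to different blocks, giving {1} and {3}.
The partition is now stable with 3 blocks: {2,4,5,6,7} | {1} | {3}.

3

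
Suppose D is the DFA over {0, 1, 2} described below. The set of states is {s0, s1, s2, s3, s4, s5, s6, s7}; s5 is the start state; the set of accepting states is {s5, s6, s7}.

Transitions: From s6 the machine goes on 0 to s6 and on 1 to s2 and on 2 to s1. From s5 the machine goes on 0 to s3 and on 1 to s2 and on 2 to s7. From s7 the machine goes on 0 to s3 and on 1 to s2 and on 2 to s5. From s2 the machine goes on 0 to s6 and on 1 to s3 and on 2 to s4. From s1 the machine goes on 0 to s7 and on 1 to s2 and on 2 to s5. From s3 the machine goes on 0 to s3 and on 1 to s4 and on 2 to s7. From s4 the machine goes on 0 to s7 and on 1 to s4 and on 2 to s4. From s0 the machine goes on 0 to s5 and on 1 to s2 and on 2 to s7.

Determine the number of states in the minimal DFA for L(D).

6

Reachable states from the start: {s1,s2,s3,s4,s5,s6,s7}. Unreachable: {s0} — drop them.
P0 = {s5,s6,s7} | {s1,s2,s3,s4}.
On input 0, block {s5,s6,s7} splits into {s5,s7} and {s6}.
Refine {s1,s2,s3,s4} on symbol 0: members go to different blocks, giving {s1,s4} and {s2} and {s3}.
On input 1, block {s1,s4} splits into {s1} and {s4}.
No further refinement is possible. Final partition (6 blocks): {s5,s7} | {s1} | {s6} | {s2} | {s3} | {s4}.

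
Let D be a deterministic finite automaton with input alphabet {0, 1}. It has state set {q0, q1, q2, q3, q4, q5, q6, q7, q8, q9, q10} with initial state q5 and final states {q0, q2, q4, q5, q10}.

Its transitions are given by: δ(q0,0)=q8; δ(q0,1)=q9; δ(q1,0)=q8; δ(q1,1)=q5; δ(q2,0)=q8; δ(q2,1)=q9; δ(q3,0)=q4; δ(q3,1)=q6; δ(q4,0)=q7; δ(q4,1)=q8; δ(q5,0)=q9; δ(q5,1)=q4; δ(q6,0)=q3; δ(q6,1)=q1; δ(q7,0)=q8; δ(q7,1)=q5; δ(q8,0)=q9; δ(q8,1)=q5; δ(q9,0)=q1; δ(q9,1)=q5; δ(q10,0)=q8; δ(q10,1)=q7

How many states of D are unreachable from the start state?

Starting at q5 and following transitions, the reachable set is {q1, q4, q5, q7, q8, q9}. That leaves q0, q2, q3, q6, q10 unreachable — 5 in total.

5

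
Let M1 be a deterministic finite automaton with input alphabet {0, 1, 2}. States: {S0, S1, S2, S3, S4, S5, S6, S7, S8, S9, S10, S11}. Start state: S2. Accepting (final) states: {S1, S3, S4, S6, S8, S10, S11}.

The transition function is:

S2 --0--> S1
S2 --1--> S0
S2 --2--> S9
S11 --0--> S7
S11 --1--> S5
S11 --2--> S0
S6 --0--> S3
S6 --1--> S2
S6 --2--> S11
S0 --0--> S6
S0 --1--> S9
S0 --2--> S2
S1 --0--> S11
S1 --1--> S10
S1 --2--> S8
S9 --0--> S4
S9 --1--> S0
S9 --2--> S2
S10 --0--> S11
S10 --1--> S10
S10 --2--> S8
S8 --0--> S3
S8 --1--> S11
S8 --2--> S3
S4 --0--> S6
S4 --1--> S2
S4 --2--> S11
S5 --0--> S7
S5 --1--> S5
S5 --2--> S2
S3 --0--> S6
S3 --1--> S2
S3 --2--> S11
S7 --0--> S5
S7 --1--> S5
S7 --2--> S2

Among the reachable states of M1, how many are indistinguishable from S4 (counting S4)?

3

P0 = {S1,S3,S4,S6,S8,S10,S11} | {S0,S2,S5,S7,S9}.
Refine {S1,S3,S4,S6,S8,S10,S11} on symbol 0: members go to different blocks, giving {S1,S3,S4,S6,S8,S10} and {S11}.
On input 0, block {S1,S3,S4,S6,S8,S10} splits into {S3,S4,S6,S8} and {S1,S10}.
Split {S3,S4,S6,S8} by δ(·,1) → {S3,S4,S6} and {S8}.
Refine {S0,S2,S5,S7,S9} on symbol 0: members go to different blocks, giving {S0,S9} and {S5,S7} and {S2}.
Stable partition: {S3,S4,S6} | {S0,S9} | {S11} | {S1,S10} | {S8} | {S5,S7} | {S2} — 7 equivalence classes.
The equivalence class containing S4 is {S3,S4,S6}, of size 3.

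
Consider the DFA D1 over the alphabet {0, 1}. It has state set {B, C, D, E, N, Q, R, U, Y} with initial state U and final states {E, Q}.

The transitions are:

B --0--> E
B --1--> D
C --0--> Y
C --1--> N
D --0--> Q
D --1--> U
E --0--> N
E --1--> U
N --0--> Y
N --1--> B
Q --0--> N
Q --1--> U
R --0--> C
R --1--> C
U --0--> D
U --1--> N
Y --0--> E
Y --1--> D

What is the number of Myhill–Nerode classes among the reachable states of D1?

States {C,R} cannot be reached from the start state, so discard them.
P0 = {E,Q} | {B,D,N,U,Y}.
Split {B,D,N,U,Y} by δ(·,0) → {B,D,Y} and {N,U}.
On input 1, block {B,D,Y} splits into {B,Y} and {D}.
Split {N,U} by δ(·,0) → {U} and {N}.
The partition is now stable with 5 blocks: {E,Q} | {B,Y} | {U} | {D} | {N}.

5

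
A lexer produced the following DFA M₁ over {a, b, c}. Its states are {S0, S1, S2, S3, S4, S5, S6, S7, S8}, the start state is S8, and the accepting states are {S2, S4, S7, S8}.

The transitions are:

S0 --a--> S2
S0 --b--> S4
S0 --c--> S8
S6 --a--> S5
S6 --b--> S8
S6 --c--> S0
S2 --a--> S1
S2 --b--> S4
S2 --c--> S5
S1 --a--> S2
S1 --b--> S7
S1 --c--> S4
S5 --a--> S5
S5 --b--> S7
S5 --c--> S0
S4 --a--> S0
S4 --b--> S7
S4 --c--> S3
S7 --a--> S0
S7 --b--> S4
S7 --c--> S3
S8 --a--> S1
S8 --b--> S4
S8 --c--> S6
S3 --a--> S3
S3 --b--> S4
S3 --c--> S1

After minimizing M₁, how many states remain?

All states are reachable from the start state.
P0 = {S2,S4,S7,S8} | {S0,S1,S3,S5,S6}.
Refine {S0,S1,S3,S5,S6} on symbol a: members go to different blocks, giving {S3,S5,S6} and {S0,S1}.
Stable partition: {S2,S4,S7,S8} | {S3,S5,S6} | {S0,S1} — 3 equivalence classes.

3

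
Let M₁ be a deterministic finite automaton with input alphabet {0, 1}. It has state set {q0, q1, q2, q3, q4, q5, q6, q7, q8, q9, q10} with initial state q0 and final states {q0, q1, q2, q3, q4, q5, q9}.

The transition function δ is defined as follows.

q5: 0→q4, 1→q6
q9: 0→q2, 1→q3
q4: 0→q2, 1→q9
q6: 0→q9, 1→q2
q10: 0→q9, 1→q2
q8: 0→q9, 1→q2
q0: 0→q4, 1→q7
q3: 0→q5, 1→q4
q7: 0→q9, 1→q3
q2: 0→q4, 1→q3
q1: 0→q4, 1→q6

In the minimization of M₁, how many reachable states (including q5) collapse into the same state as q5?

1

Reachable states from the start: {q0,q2,q3,q4,q5,q6,q7,q9}. Unreachable: {q1,q8,q10} — drop them.
Start with accepting vs non-accepting: {q0,q2,q3,q4,q5,q9} | {q6,q7}.
Split {q0,q2,q3,q4,q5,q9} by δ(·,1) → {q2,q3,q4,q9} and {q0,q5}.
Refine {q2,q3,q4,q9} on symbol 0: members go to different blocks, giving {q2,q4,q9} and {q3}.
On input 1, block {q2,q4,q9} splits into {q2,q9} and {q4}.
On input 0, block {q2,q9} splits into {q2} and {q9}.
Split {q6,q7} by δ(·,1) → {q6} and {q7}.
On input 1, block {q0,q5} splits into {q0} and {q5}.
The partition is now stable with 8 blocks: {q2} | {q6} | {q0} | {q3} | {q4} | {q9} | {q7} | {q5}.
The equivalence class containing q5 is {q5}, of size 1.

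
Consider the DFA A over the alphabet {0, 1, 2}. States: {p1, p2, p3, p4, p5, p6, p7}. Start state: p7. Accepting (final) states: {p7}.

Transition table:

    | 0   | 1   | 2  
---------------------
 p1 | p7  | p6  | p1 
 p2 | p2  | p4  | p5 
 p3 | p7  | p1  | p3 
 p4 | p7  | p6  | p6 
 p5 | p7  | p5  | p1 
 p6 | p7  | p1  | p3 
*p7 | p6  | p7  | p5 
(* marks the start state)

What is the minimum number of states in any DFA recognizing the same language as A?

States {p2,p4} cannot be reached from the start state, so discard them.
P0 = {p7} | {p1,p3,p5,p6}.
The partition is now stable with 2 blocks: {p7} | {p1,p3,p5,p6}.

2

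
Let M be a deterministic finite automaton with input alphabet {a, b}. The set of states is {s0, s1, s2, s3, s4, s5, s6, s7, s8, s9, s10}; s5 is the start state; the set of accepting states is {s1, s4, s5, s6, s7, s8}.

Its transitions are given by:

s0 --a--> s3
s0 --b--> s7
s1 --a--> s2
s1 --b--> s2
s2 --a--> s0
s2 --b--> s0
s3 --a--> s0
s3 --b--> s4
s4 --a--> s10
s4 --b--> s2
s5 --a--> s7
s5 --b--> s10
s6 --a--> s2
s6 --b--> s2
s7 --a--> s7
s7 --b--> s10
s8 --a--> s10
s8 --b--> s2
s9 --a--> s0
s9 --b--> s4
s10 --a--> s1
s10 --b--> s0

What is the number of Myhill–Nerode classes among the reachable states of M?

7

First remove the unreachable states {s6,s8,s9}; 8 states remain.
P0 = {s1,s4,s5,s7} | {s0,s2,s3,s10}.
On input a, block {s1,s4,s5,s7} splits into {s1,s4} and {s5,s7}.
Refine {s0,s2,s3,s10} on symbol a: members go to different blocks, giving {s0,s2,s3} and {s10}.
On input a, block {s1,s4} splits into {s1} and {s4}.
On input b, block {s0,s2,s3} splits into {s0} and {s2} and {s3}.
The partition is now stable with 7 blocks: {s1} | {s0} | {s5,s7} | {s10} | {s4} | {s2} | {s3}.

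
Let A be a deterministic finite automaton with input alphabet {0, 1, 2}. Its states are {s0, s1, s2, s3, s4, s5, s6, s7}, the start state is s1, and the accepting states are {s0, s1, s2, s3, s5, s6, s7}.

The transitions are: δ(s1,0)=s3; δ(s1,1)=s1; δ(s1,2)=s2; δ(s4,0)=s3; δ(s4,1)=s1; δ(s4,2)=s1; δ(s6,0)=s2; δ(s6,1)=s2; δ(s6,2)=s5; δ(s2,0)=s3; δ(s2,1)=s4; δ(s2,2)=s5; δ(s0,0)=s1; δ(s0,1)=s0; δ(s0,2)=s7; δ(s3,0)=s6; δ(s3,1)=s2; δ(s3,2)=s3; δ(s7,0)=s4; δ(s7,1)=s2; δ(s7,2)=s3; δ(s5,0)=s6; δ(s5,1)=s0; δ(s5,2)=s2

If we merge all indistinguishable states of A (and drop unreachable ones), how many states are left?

8

All states are reachable from the start state.
Start with accepting vs non-accepting: {s0,s1,s2,s3,s5,s6,s7} | {s4}.
On input 0, block {s0,s1,s2,s3,s5,s6,s7} splits into {s0,s1,s2,s3,s5,s6} and {s7}.
Refine {s0,s1,s2,s3,s5,s6} on symbol 1: members go to different blocks, giving {s0,s1,s3,s5,s6} and {s2}.
On input 0, block {s0,s1,s3,s5,s6} splits into {s0,s1,s3,s5} and {s6}.
Refine {s0,s1,s3,s5} on symbol 0: members go to different blocks, giving {s0,s1} and {s3,s5}.
Split {s0,s1} by δ(·,0) → {s0} and {s1}.
Split {s3,s5} by δ(·,1) → {s3} and {s5}.
No further refinement is possible. Final partition (8 blocks): {s0} | {s4} | {s7} | {s2} | {s6} | {s3} | {s1} | {s5}.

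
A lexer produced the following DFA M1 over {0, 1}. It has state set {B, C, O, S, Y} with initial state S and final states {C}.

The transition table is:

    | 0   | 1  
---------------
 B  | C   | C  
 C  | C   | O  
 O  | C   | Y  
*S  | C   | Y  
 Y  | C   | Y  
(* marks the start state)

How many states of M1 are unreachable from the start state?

1

No path from S leads to B; the other 4 states are all reachable.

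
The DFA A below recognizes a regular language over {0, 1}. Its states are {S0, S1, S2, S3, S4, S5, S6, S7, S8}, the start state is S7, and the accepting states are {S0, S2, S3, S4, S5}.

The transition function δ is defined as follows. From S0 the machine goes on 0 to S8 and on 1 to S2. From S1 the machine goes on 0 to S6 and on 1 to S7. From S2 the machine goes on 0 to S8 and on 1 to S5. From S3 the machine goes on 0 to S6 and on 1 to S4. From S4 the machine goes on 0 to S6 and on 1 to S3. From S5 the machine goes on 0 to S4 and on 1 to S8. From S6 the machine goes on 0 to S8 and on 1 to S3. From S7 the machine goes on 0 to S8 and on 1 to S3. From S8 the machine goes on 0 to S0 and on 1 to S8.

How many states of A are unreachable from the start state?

Starting at S7 and following transitions, the reachable set is {S0, S2, S3, S4, S5, S6, S7, S8}. That leaves S1 unreachable — 1 in total.

1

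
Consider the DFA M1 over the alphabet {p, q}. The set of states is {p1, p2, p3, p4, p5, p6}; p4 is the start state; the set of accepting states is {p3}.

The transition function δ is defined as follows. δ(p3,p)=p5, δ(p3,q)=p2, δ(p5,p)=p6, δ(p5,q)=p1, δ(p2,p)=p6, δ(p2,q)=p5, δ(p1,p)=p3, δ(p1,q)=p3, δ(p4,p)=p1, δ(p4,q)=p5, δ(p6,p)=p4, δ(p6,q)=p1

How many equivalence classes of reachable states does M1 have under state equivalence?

Start with accepting vs non-accepting: {p3} | {p1,p2,p4,p5,p6}.
On input p, block {p1,p2,p4,p5,p6} splits into {p2,p4,p5,p6} and {p1}.
On input p, block {p2,p4,p5,p6} splits into {p2,p5,p6} and {p4}.
On input p, block {p2,p5,p6} splits into {p2,p5} and {p6}.
On input q, block {p2,p5} splits into {p2} and {p5}.
No further refinement is possible. Final partition (6 blocks): {p3} | {p2} | {p1} | {p4} | {p6} | {p5}.

6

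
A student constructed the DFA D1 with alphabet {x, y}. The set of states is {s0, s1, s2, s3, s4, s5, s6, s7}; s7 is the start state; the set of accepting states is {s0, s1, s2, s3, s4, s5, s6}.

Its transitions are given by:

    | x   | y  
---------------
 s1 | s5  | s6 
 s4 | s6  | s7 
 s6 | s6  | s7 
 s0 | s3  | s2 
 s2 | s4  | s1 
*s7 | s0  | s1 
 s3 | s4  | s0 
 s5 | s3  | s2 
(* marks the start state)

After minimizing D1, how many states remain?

All states are reachable from the start state.
Initial partition by acceptance: {s0,s1,s2,s3,s4,s5,s6} | {s7}.
Split {s0,s1,s2,s3,s4,s5,s6} by δ(·,y) → {s0,s1,s2,s3,s5} and {s4,s6}.
On input x, block {s0,s1,s2,s3,s5} splits into {s0,s1,s5} and {s2,s3}.
Split {s0,s1,s5} by δ(·,x) → {s0,s5} and {s1}.
Refine {s2,s3} on symbol y: members go to different blocks, giving {s2} and {s3}.
Stable partition: {s0,s5} | {s7} | {s4,s6} | {s2} | {s1} | {s3} — 6 equivalence classes.

6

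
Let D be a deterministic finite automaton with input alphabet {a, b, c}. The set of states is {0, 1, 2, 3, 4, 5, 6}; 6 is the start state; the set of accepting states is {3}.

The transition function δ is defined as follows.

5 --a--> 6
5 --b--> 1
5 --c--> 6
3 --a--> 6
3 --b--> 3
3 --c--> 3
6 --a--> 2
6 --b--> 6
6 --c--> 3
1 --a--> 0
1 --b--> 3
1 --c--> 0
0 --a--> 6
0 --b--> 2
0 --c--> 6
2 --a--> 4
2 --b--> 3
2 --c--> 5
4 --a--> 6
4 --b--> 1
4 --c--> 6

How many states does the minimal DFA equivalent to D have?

Initial partition by acceptance: {3} | {0,1,2,4,5,6}.
Split {0,1,2,4,5,6} by δ(·,b) → {0,4,5,6} and {1,2}.
Split {0,4,5,6} by δ(·,a) → {0,4,5} and {6}.
The partition is now stable with 4 blocks: {3} | {0,4,5} | {1,2} | {6}.

4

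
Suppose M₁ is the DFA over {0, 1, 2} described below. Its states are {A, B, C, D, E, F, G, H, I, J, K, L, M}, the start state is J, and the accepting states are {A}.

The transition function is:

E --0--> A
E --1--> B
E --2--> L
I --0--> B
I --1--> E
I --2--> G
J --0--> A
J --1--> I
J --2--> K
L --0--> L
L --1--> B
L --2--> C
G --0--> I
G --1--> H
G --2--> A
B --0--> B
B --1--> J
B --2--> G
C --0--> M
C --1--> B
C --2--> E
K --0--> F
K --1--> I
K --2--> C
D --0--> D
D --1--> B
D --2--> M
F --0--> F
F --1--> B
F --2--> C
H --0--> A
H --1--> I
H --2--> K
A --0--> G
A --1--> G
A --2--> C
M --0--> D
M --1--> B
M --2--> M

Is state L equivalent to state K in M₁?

Yes

All states are reachable from the start state.
Start with accepting vs non-accepting: {A} | {B,C,D,E,F,G,H,I,J,K,L,M}.
Split {B,C,D,E,F,G,H,I,J,K,L,M} by δ(·,0) → {B,C,D,F,G,I,K,L,M} and {E,H,J}.
Split {B,C,D,F,G,I,K,L,M} by δ(·,1) → {C,D,F,K,L,M} and {B,G,I}.
On input 2, block {C,D,F,K,L,M} splits into {D,F,K,L,M} and {C}.
On input 2, block {D,F,K,L,M} splits into {F,K,L} and {D,M}.
Split {B,G,I} by δ(·,2) → {B,I} and {G}.
No further refinement is possible. Final partition (7 blocks): {A} | {F,K,L} | {E,H,J} | {B,I} | {C} | {D,M} | {G}.
L and K lie in the same block of the stable partition, so they are equivalent — no string distinguishes them.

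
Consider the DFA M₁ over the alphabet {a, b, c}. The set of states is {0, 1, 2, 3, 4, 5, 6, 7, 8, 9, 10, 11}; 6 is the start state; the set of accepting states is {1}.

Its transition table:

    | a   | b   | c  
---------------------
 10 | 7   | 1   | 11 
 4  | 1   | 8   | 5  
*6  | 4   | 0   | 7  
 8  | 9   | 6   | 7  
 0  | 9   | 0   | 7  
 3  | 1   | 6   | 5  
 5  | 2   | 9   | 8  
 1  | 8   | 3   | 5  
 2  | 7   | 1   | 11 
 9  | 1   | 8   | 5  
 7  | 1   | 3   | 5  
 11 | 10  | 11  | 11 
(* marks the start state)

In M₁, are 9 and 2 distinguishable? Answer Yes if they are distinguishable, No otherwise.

Yes

Every state is reachable, so we keep all 12.
P0 = {1} | {0,2,3,4,5,6,7,8,9,10,11}.
Refine {0,2,3,4,5,6,7,8,9,10,11} on symbol a: members go to different blocks, giving {0,2,5,6,8,10,11} and {3,4,7,9}.
On input a, block {0,2,5,6,8,10,11} splits into {0,2,6,8,10} and {5,11}.
Refine {0,2,6,8,10} on symbol b: members go to different blocks, giving {0,6,8} and {2,10}.
Refine {3,4,7,9} on symbol b: members go to different blocks, giving {3,4,9} and {7}.
Refine {5,11} on symbol b: members go to different blocks, giving {5} and {11}.
No further refinement is possible. Final partition (7 blocks): {1} | {0,6,8} | {3,4,9} | {5} | {2,10} | {7} | {11}.
9 and 2 end up in different blocks, so they are distinguishable. For instance, the string 'a' is accepted from only 9.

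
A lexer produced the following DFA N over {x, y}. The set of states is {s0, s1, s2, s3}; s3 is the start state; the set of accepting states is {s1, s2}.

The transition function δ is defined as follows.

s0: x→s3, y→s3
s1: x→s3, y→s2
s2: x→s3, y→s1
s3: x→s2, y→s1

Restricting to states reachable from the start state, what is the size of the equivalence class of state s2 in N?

2

First remove the unreachable states {s0}; 3 states remain.
Start with accepting vs non-accepting: {s1,s2} | {s3}.
The partition is now stable with 2 blocks: {s1,s2} | {s3}.
The equivalence class containing s2 is {s1,s2}, of size 2.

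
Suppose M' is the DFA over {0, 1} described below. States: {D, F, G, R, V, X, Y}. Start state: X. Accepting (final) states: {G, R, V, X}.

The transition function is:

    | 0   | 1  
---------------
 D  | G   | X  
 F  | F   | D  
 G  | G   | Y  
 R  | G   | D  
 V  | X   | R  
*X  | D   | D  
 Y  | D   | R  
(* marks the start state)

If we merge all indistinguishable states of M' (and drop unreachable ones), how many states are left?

5

States {F,V} cannot be reached from the start state, so discard them.
Start with accepting vs non-accepting: {G,R,X} | {D,Y}.
Refine {G,R,X} on symbol 0: members go to different blocks, giving {G,R} and {X}.
Split {D,Y} by δ(·,0) → {D} and {Y}.
On input 1, block {G,R} splits into {R} and {G}.
No further refinement is possible. Final partition (5 blocks): {R} | {D} | {X} | {Y} | {G}.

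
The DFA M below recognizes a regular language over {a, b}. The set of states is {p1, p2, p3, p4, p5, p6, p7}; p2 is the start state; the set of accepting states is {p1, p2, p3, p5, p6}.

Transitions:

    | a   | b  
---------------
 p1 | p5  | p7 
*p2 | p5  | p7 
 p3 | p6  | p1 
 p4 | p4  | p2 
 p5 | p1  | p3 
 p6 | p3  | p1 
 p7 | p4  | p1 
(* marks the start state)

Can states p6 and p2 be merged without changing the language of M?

No

Initial partition by acceptance: {p1,p2,p3,p5,p6} | {p4,p7}.
On input b, block {p1,p2,p3,p5,p6} splits into {p3,p5,p6} and {p1,p2}.
Split {p3,p5,p6} by δ(·,a) → {p3,p6} and {p5}.
Stable partition: {p3,p6} | {p4,p7} | {p1,p2} | {p5} — 4 equivalence classes.
p6 and p2 end up in different blocks, so they are distinguishable. For instance, the string 'b' is accepted from only p6.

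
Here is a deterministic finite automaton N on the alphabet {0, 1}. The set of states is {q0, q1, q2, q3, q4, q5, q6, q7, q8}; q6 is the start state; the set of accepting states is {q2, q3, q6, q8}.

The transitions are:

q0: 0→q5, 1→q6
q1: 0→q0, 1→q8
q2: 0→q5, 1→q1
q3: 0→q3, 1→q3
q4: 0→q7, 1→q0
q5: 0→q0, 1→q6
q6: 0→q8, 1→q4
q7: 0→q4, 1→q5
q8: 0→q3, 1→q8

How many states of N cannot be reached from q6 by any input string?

2

Starting at q6 and following transitions, the reachable set is {q0, q3, q4, q5, q6, q7, q8}. That leaves q1, q2 unreachable — 2 in total.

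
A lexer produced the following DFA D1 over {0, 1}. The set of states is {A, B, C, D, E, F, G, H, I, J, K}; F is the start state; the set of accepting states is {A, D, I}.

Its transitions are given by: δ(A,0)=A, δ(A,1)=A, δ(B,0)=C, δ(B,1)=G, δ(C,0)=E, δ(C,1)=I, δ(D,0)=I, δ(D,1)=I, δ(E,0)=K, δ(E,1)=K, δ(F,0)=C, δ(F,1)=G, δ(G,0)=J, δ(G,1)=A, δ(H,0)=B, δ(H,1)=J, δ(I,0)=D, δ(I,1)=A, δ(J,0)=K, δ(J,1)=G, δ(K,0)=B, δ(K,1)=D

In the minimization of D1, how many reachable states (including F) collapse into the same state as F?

First remove the unreachable states {H}; 10 states remain.
Start with accepting vs non-accepting: {A,D,I} | {B,C,E,F,G,J,K}.
Split {B,C,E,F,G,J,K} by δ(·,1) → {B,E,F,J} and {C,G,K}.
The partition is now stable with 3 blocks: {A,D,I} | {B,E,F,J} | {C,G,K}.
The equivalence class containing F is {B,E,F,J}, of size 4.

4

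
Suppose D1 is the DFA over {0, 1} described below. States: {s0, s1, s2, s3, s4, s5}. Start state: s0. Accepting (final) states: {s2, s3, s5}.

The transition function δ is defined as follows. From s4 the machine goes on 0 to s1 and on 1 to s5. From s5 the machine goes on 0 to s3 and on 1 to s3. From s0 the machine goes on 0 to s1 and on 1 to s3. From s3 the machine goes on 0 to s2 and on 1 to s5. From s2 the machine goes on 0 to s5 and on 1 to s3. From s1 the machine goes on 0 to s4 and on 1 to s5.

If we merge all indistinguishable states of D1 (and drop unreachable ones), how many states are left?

All states are reachable from the start state.
Initial partition by acceptance: {s2,s3,s5} | {s0,s1,s4}.
Stable partition: {s2,s3,s5} | {s0,s1,s4} — 2 equivalence classes.

2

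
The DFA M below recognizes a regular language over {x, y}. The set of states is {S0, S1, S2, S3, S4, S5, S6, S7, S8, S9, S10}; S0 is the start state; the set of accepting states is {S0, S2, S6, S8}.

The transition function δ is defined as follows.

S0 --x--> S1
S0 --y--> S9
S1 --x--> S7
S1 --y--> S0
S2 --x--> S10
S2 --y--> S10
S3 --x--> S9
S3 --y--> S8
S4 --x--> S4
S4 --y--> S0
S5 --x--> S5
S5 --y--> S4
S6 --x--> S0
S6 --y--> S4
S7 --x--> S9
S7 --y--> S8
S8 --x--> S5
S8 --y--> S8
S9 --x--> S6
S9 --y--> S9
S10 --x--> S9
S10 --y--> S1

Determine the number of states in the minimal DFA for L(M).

States {S2,S3,S10} cannot be reached from the start state, so discard them.
Start with accepting vs non-accepting: {S0,S6,S8} | {S1,S4,S5,S7,S9}.
On input x, block {S0,S6,S8} splits into {S0,S8} and {S6}.
On input y, block {S0,S8} splits into {S0} and {S8}.
Split {S1,S4,S5,S7,S9} by δ(·,x) → {S1,S4,S5,S7} and {S9}.
On input x, block {S1,S4,S5,S7} splits into {S1,S4,S5} and {S7}.
Refine {S1,S4,S5} on symbol x: members go to different blocks, giving {S4,S5} and {S1}.
Refine {S4,S5} on symbol y: members go to different blocks, giving {S4} and {S5}.
No further refinement is possible. Final partition (8 blocks): {S0} | {S4} | {S6} | {S8} | {S9} | {S7} | {S1} | {S5}.

8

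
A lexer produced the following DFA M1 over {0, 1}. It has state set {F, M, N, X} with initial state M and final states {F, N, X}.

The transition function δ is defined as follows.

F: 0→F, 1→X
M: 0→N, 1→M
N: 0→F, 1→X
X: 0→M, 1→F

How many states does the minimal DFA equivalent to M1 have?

Every state is reachable, so we keep all 4.
P0 = {F,N,X} | {M}.
On input 0, block {F,N,X} splits into {F,N} and {X}.
Stable partition: {F,N} | {M} | {X} — 3 equivalence classes.

3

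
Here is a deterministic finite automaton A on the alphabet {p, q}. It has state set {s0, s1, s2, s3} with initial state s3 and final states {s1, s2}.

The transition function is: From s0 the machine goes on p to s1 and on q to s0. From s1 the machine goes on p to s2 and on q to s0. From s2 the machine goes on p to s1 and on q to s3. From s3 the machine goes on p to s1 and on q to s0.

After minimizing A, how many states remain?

2

Start with accepting vs non-accepting: {s1,s2} | {s0,s3}.
The partition is now stable with 2 blocks: {s1,s2} | {s0,s3}.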